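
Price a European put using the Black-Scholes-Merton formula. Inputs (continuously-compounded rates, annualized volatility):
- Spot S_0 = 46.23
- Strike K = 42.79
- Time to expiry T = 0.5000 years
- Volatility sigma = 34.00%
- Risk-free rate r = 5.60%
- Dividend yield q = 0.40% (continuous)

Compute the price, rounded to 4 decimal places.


Answer: Price = 2.3129

Derivation:
d1 = (ln(S/K) + (r - q + 0.5*sigma^2) * T) / (sigma * sqrt(T)) = 0.54998145
d2 = d1 - sigma * sqrt(T) = 0.30956514
exp(-rT) = 0.97238837; exp(-qT) = 0.99800200
P = K * exp(-rT) * N(-d2) - S_0 * exp(-qT) * N(-d1)
N(-d1) = 0.29116605; N(-d2) = 0.37844583
P = 42.7900 * 0.97238837 * 0.37844583 - 46.2300 * 0.99800200 * 0.29116605 = 2.3129


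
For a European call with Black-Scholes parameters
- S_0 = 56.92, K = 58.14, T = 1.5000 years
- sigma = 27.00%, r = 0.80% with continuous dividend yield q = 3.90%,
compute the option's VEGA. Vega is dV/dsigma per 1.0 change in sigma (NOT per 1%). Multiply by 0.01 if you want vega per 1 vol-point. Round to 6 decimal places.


Answer: Vega = 26.210608

Derivation:
d1 = -0.0394099370; d2 = -0.3700910522
phi(d1) = 0.3986325934; exp(-qT) = 0.9431782404; exp(-rT) = 0.9880717129
Vega = S * exp(-qT) * phi(d1) * sqrt(T) = 56.9200 * 0.9431782404 * 0.3986325934 * 1.2247448714 = 26.210608


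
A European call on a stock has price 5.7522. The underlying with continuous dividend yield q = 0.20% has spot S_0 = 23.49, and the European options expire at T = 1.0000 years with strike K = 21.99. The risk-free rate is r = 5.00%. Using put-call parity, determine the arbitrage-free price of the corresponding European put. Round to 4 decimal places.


Put-call parity: C - P = S_0 * exp(-qT) - K * exp(-rT).
S_0 * exp(-qT) = 23.4900 * 0.99800200 = 23.44306695
K * exp(-rT) = 21.9900 * 0.95122942 = 20.91753504
P = C - S*exp(-qT) + K*exp(-rT)
P = 5.7522 - 23.44306695 + 20.91753504 = 3.2267

Answer: Put price = 3.2267


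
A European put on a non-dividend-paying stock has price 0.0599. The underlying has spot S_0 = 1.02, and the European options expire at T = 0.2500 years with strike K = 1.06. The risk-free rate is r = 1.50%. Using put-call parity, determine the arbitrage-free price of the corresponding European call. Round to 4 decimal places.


Answer: Call price = 0.0239

Derivation:
Put-call parity: C - P = S_0 * exp(-qT) - K * exp(-rT).
S_0 * exp(-qT) = 1.0200 * 1.00000000 = 1.02000000
K * exp(-rT) = 1.0600 * 0.99625702 = 1.05603244
C = P + S*exp(-qT) - K*exp(-rT)
C = 0.0599 + 1.02000000 - 1.05603244 = 0.0239


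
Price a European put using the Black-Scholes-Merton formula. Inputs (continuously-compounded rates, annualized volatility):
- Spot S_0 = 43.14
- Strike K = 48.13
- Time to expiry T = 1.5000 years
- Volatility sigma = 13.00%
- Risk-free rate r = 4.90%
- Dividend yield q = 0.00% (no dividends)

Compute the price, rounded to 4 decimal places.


Answer: Price = 3.6477

Derivation:
d1 = (ln(S/K) + (r - q + 0.5*sigma^2) * T) / (sigma * sqrt(T)) = -0.14621596
d2 = d1 - sigma * sqrt(T) = -0.30543279
exp(-rT) = 0.92913615; exp(-qT) = 1.00000000
P = K * exp(-rT) * N(-d2) - S_0 * exp(-qT) * N(-d1)
N(-d1) = 0.55812455; N(-d2) = 0.61998173
P = 48.1300 * 0.92913615 * 0.61998173 - 43.1400 * 1.00000000 * 0.55812455 = 3.6477


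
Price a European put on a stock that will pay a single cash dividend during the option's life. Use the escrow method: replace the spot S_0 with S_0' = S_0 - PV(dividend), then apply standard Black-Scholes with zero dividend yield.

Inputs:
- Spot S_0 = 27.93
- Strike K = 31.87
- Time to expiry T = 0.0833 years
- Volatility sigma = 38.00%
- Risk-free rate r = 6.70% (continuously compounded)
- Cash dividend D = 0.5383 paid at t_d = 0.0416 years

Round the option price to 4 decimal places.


Answer: Price = 4.4375

Derivation:
PV(D) = D * exp(-r * t_d) = 0.5383 * 0.99721668 = 0.53680174
S_0' = S_0 - PV(D) = 27.9300 - 0.53680174 = 27.39319826
d1 = (ln(S_0'/K) + (r + sigma^2/2)*T) / (sigma*sqrt(T)) = -1.27445199
d2 = d1 - sigma*sqrt(T) = -1.38412660
exp(-rT) = 0.99443445
N(-d1) = 0.89874836; N(-d2) = 0.91684015
P = K * exp(-rT) * N(-d2) - S_0' * N(-d1) = 31.8700 * 0.99443445 * 0.91684015 - 27.39319826 * 0.89874836 = 4.4375


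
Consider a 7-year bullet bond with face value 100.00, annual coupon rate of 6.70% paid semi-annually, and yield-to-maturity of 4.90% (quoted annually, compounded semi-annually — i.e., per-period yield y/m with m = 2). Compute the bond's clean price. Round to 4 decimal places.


Answer: Price = 110.5584

Derivation:
Coupon per period c = face * coupon_rate / m = 3.350000
Periods per year m = 2; per-period yield y/m = 0.024500
Number of cashflows N = 14
Cashflows (t years, CF_t, discount factor 1/(1+y/m)^(m*t), PV):
  t = 0.5000: CF_t = 3.350000, DF = 0.976086, PV = 3.269888
  t = 1.0000: CF_t = 3.350000, DF = 0.952744, PV = 3.191691
  t = 1.5000: CF_t = 3.350000, DF = 0.929960, PV = 3.115365
  t = 2.0000: CF_t = 3.350000, DF = 0.907721, PV = 3.040864
  t = 2.5000: CF_t = 3.350000, DF = 0.886013, PV = 2.968144
  t = 3.0000: CF_t = 3.350000, DF = 0.864825, PV = 2.897164
  t = 3.5000: CF_t = 3.350000, DF = 0.844143, PV = 2.827881
  t = 4.0000: CF_t = 3.350000, DF = 0.823957, PV = 2.760254
  t = 4.5000: CF_t = 3.350000, DF = 0.804252, PV = 2.694245
  t = 5.0000: CF_t = 3.350000, DF = 0.785019, PV = 2.629815
  t = 5.5000: CF_t = 3.350000, DF = 0.766246, PV = 2.566925
  t = 6.0000: CF_t = 3.350000, DF = 0.747922, PV = 2.505540
  t = 6.5000: CF_t = 3.350000, DF = 0.730036, PV = 2.445622
  t = 7.0000: CF_t = 103.350000, DF = 0.712578, PV = 73.644955
Price P = sum_t PV_t = 110.558352


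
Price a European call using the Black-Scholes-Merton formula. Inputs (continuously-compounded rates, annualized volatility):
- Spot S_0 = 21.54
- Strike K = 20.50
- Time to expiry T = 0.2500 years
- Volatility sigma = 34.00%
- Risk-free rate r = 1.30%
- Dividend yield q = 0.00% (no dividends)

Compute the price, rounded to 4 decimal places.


d1 = (ln(S/K) + (r - q + 0.5*sigma^2) * T) / (sigma * sqrt(T)) = 0.39521639
d2 = d1 - sigma * sqrt(T) = 0.22521639
exp(-rT) = 0.99675528; exp(-qT) = 1.00000000
C = S_0 * exp(-qT) * N(d1) - K * exp(-rT) * N(d2)
N(d1) = 0.65365840; N(d2) = 0.58909453
C = 21.5400 * 1.00000000 * 0.65365840 - 20.5000 * 0.99675528 * 0.58909453 = 2.0425

Answer: Price = 2.0425


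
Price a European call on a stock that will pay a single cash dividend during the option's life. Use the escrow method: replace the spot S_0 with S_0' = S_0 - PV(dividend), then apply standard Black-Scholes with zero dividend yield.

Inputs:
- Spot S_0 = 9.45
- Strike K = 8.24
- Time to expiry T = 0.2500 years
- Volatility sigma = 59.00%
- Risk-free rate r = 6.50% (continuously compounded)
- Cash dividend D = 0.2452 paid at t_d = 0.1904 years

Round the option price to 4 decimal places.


PV(D) = D * exp(-r * t_d) = 0.2452 * 0.98770027 = 0.24218411
S_0' = S_0 - PV(D) = 9.4500 - 0.24218411 = 9.20781589
d1 = (ln(S_0'/K) + (r + sigma^2/2)*T) / (sigma*sqrt(T)) = 0.57903333
d2 = d1 - sigma*sqrt(T) = 0.28403333
exp(-rT) = 0.98388132
N(d1) = 0.71871666; N(d2) = 0.61180758
C = S_0' * N(d1) - K * exp(-rT) * N(d2) = 9.20781589 * 0.71871666 - 8.2400 * 0.98388132 * 0.61180758 = 1.6578

Answer: Price = 1.6578


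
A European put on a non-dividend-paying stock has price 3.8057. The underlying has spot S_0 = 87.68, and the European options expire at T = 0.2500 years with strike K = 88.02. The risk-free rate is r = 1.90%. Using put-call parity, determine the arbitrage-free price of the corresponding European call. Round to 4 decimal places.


Put-call parity: C - P = S_0 * exp(-qT) - K * exp(-rT).
S_0 * exp(-qT) = 87.6800 * 1.00000000 = 87.68000000
K * exp(-rT) = 88.0200 * 0.99526126 = 87.60289641
C = P + S*exp(-qT) - K*exp(-rT)
C = 3.8057 + 87.68000000 - 87.60289641 = 3.8828

Answer: Call price = 3.8828


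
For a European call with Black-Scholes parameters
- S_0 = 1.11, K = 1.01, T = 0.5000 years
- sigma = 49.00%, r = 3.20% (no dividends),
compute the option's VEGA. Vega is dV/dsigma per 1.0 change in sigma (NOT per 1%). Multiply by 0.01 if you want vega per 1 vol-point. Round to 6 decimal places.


Answer: Vega = 0.277444

Derivation:
d1 = 0.4919000863; d2 = 0.1454177635
phi(d1) = 0.3534824714; exp(-qT) = 1.0000000000; exp(-rT) = 0.9841273201
Vega = S * exp(-qT) * phi(d1) * sqrt(T) = 1.1100 * 1.0000000000 * 0.3534824714 * 0.7071067812 = 0.277444


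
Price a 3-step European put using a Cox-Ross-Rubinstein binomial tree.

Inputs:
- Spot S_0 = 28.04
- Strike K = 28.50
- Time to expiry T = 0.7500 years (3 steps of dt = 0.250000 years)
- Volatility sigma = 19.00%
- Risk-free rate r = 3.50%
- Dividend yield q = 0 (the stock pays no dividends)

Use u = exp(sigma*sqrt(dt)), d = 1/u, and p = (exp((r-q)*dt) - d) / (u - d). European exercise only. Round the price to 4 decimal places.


Answer: Price = V(0,0) = 1.8314

Derivation:
dt = T/N = 0.250000
u = exp(sigma*sqrt(dt)) = 1.099659; d = 1/u = 0.909373
p = (exp((r-q)*dt) - d) / (u - d) = 0.522453
Discount per step: exp(-r*dt) = 0.991288
Stock lattice S(k, i) with i counting down-moves:
  k=0: S(0,0) = 28.0400
  k=1: S(1,0) = 30.8344; S(1,1) = 25.4988
  k=2: S(2,0) = 33.9074; S(2,1) = 28.0400; S(2,2) = 23.1879
  k=3: S(3,0) = 37.2865; S(3,1) = 30.8344; S(3,2) = 25.4988; S(3,3) = 21.0865
Terminal payoffs V(N, i) = max(K - S_T, 0):
  V(3,0) = 0.000000; V(3,1) = 0.000000; V(3,2) = 3.001183; V(3,3) = 7.413520
Backward induction: V(k, i) = exp(-r*dt) * [p * V(k+1, i) + (1-p) * V(k+1, i+1)].
  V(2,0) = exp(-r*dt) * [p*0.000000 + (1-p)*0.000000] = 0.000000
  V(2,1) = exp(-r*dt) * [p*0.000000 + (1-p)*3.001183] = 1.420720
  V(2,2) = exp(-r*dt) * [p*3.001183 + (1-p)*7.413520] = 5.063779
  V(1,0) = exp(-r*dt) * [p*0.000000 + (1-p)*1.420720] = 0.672550
  V(1,1) = exp(-r*dt) * [p*1.420720 + (1-p)*5.063779] = 3.132918
  V(0,0) = exp(-r*dt) * [p*0.672550 + (1-p)*3.132918] = 1.831396


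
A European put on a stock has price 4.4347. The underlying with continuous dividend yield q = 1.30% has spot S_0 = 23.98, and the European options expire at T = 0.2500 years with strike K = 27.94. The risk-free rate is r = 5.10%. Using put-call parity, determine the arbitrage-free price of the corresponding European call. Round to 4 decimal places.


Put-call parity: C - P = S_0 * exp(-qT) - K * exp(-rT).
S_0 * exp(-qT) = 23.9800 * 0.99675528 = 23.90219151
K * exp(-rT) = 27.9400 * 0.98733094 = 27.58602638
C = P + S*exp(-qT) - K*exp(-rT)
C = 4.4347 + 23.90219151 - 27.58602638 = 0.7509

Answer: Call price = 0.7509


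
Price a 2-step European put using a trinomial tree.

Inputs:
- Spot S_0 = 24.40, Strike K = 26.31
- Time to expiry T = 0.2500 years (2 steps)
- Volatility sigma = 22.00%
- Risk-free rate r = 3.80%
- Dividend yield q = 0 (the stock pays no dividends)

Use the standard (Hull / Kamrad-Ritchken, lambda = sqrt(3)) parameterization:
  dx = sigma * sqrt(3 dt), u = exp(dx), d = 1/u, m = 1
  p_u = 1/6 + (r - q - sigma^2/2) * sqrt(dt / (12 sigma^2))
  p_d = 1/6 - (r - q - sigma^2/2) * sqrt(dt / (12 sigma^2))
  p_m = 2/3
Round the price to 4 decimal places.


Answer: Price = V(0,0) = 2.1963

Derivation:
dt = T/N = 0.125000; dx = sigma*sqrt(3*dt) = 0.134722
u = exp(dx) = 1.144219; d = 1/u = 0.873959
p_u = 0.173069, p_m = 0.666667, p_d = 0.160265
Discount per step: exp(-r*dt) = 0.995261
Stock lattice S(k, j) with j the centered position index:
  k=0: S(0,+0) = 24.4000
  k=1: S(1,-1) = 21.3246; S(1,+0) = 24.4000; S(1,+1) = 27.9189
  k=2: S(2,-2) = 18.6368; S(2,-1) = 21.3246; S(2,+0) = 24.4000; S(2,+1) = 27.9189; S(2,+2) = 31.9454
Terminal payoffs V(N, j) = max(K - S_T, 0):
  V(2,-2) = 7.673179; V(2,-1) = 4.985403; V(2,+0) = 1.910000; V(2,+1) = 0.000000; V(2,+2) = 0.000000
Backward induction: V(k, j) = exp(-r*dt) * [p_u * V(k+1, j+1) + p_m * V(k+1, j) + p_d * V(k+1, j-1)]
  V(1,-1) = exp(-r*dt) * [p_u*1.910000 + p_m*4.985403 + p_d*7.673179] = 4.860759
  V(1,+0) = exp(-r*dt) * [p_u*0.000000 + p_m*1.910000 + p_d*4.985403] = 2.062497
  V(1,+1) = exp(-r*dt) * [p_u*0.000000 + p_m*0.000000 + p_d*1.910000] = 0.304655
  V(0,+0) = exp(-r*dt) * [p_u*0.304655 + p_m*2.062497 + p_d*4.860759] = 2.196274


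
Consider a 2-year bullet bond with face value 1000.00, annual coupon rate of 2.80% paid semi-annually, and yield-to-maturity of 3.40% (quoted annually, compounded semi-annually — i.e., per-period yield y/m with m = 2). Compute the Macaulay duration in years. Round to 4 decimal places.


Answer: Macaulay duration = 1.9587 years

Derivation:
Coupon per period c = face * coupon_rate / m = 14.000000
Periods per year m = 2; per-period yield y/m = 0.017000
Number of cashflows N = 4
Cashflows (t years, CF_t, discount factor 1/(1+y/m)^(m*t), PV):
  t = 0.5000: CF_t = 14.000000, DF = 0.983284, PV = 13.765978
  t = 1.0000: CF_t = 14.000000, DF = 0.966848, PV = 13.535869
  t = 1.5000: CF_t = 14.000000, DF = 0.950686, PV = 13.309605
  t = 2.0000: CF_t = 1014.000000, DF = 0.934795, PV = 947.881710
Price P = sum_t PV_t = 988.493162
Macaulay numerator sum_t t * PV_t:
  t * PV_t at t = 0.5000: 6.882989
  t * PV_t at t = 1.0000: 13.535869
  t * PV_t at t = 1.5000: 19.964408
  t * PV_t at t = 2.0000: 1895.763420
Macaulay duration D = (sum_t t * PV_t) / P = 1936.146686 / 988.493162 = 1.958685


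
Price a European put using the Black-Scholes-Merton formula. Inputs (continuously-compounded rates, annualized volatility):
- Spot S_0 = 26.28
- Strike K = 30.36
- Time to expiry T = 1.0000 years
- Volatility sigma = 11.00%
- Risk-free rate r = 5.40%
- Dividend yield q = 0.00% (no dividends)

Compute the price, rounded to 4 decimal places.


d1 = (ln(S/K) + (r - q + 0.5*sigma^2) * T) / (sigma * sqrt(T)) = -0.76607054
d2 = d1 - sigma * sqrt(T) = -0.87607054
exp(-rT) = 0.94743211; exp(-qT) = 1.00000000
P = K * exp(-rT) * N(-d2) - S_0 * exp(-qT) * N(-d1)
N(-d1) = 0.77818283; N(-d2) = 0.80950416
P = 30.3600 * 0.94743211 * 0.80950416 - 26.2800 * 1.00000000 * 0.77818283 = 2.8340

Answer: Price = 2.8340


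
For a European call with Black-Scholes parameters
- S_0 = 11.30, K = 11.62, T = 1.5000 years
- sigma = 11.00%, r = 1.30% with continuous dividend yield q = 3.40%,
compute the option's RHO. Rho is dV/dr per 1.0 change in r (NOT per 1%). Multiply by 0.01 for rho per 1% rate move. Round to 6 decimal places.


d1 = -0.3737329440; d2 = -0.5084548798
phi(d1) = 0.3720315227; exp(-qT) = 0.9502786705; exp(-rT) = 0.9806888952
N(d2) = 0.3055671870
Rho = K*T*exp(-rT)*N(d2) = 11.6200 * 1.5000 * 0.9806888952 * 0.3055671870 = 5.223184

Answer: Rho = 5.223184


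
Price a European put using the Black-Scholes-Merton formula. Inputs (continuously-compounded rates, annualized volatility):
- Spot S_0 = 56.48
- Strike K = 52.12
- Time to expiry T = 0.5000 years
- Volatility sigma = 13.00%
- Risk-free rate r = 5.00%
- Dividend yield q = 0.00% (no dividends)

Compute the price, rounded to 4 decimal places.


d1 = (ln(S/K) + (r - q + 0.5*sigma^2) * T) / (sigma * sqrt(T)) = 1.19188658
d2 = d1 - sigma * sqrt(T) = 1.09996270
exp(-rT) = 0.97530991; exp(-qT) = 1.00000000
P = K * exp(-rT) * N(-d2) - S_0 * exp(-qT) * N(-d1)
N(-d1) = 0.11665286; N(-d2) = 0.13567419
P = 52.1200 * 0.97530991 * 0.13567419 - 56.4800 * 1.00000000 * 0.11665286 = 0.3082

Answer: Price = 0.3082


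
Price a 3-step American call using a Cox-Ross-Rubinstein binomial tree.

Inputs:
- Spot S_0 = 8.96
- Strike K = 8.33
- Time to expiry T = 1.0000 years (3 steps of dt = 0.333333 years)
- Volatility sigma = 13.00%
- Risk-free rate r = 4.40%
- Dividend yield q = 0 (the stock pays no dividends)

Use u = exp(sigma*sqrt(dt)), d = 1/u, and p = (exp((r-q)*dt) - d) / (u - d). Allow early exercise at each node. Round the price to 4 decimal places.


Answer: Price = V(0,0) = 1.0775

Derivation:
dt = T/N = 0.333333
u = exp(sigma*sqrt(dt)) = 1.077944; d = 1/u = 0.927692
p = (exp((r-q)*dt) - d) / (u - d) = 0.579578
Discount per step: exp(-r*dt) = 0.985440
Stock lattice S(k, i) with i counting down-moves:
  k=0: S(0,0) = 8.9600
  k=1: S(1,0) = 9.6584; S(1,1) = 8.3121
  k=2: S(2,0) = 10.4112; S(2,1) = 8.9600; S(2,2) = 7.7111
  k=3: S(3,0) = 11.2227; S(3,1) = 9.6584; S(3,2) = 8.3121; S(3,3) = 7.1535
Terminal payoffs V(N, i) = max(S_T - K, 0):
  V(3,0) = 2.892681; V(3,1) = 1.328378; V(3,2) = 0.000000; V(3,3) = 0.000000
Backward induction: V(k, i) = exp(-r*dt) * [p * V(k+1, i) + (1-p) * V(k+1, i+1)]; then take max(V_cont, immediate exercise) for American.
  V(2,0) = exp(-r*dt) * [p*2.892681 + (1-p)*1.328378] = 2.202473; exercise = 2.081191; V(2,0) = max -> 2.202473
  V(2,1) = exp(-r*dt) * [p*1.328378 + (1-p)*0.000000] = 0.758689; exercise = 0.630000; V(2,1) = max -> 0.758689
  V(2,2) = exp(-r*dt) * [p*0.000000 + (1-p)*0.000000] = 0.000000; exercise = 0.000000; V(2,2) = max -> 0.000000
  V(1,0) = exp(-r*dt) * [p*2.202473 + (1-p)*0.758689] = 1.572245; exercise = 1.328378; V(1,0) = max -> 1.572245
  V(1,1) = exp(-r*dt) * [p*0.758689 + (1-p)*0.000000] = 0.433318; exercise = 0.000000; V(1,1) = max -> 0.433318
  V(0,0) = exp(-r*dt) * [p*1.572245 + (1-p)*0.433318] = 1.077495; exercise = 0.630000; V(0,0) = max -> 1.077495


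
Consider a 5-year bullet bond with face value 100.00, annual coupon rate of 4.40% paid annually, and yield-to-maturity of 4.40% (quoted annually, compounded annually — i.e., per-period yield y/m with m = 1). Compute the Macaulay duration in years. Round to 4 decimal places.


Coupon per period c = face * coupon_rate / m = 4.400000
Periods per year m = 1; per-period yield y/m = 0.044000
Number of cashflows N = 5
Cashflows (t years, CF_t, discount factor 1/(1+y/m)^(m*t), PV):
  t = 1.0000: CF_t = 4.400000, DF = 0.957854, PV = 4.214559
  t = 2.0000: CF_t = 4.400000, DF = 0.917485, PV = 4.036934
  t = 3.0000: CF_t = 4.400000, DF = 0.878817, PV = 3.866795
  t = 4.0000: CF_t = 4.400000, DF = 0.841779, PV = 3.703827
  t = 5.0000: CF_t = 104.400000, DF = 0.806302, PV = 84.177884
Price P = sum_t PV_t = 100.000000
Macaulay numerator sum_t t * PV_t:
  t * PV_t at t = 1.0000: 4.214559
  t * PV_t at t = 2.0000: 8.073869
  t * PV_t at t = 3.0000: 11.600386
  t * PV_t at t = 4.0000: 14.815308
  t * PV_t at t = 5.0000: 420.889421
Macaulay duration D = (sum_t t * PV_t) / P = 459.593542 / 100.000000 = 4.595935

Answer: Macaulay duration = 4.5959 years


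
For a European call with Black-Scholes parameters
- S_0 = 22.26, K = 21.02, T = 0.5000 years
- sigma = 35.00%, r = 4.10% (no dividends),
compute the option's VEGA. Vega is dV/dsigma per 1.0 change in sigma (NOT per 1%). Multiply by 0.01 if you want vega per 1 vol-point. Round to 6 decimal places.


Answer: Vega = 5.704652

Derivation:
d1 = 0.4381717697; d2 = 0.1906843963
phi(d1) = 0.3624257029; exp(-qT) = 1.0000000000; exp(-rT) = 0.9797086965
Vega = S * exp(-qT) * phi(d1) * sqrt(T) = 22.2600 * 1.0000000000 * 0.3624257029 * 0.7071067812 = 5.704652


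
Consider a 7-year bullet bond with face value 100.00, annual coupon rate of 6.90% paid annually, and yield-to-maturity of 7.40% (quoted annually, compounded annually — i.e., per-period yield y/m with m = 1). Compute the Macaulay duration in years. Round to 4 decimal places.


Answer: Macaulay duration = 5.7626 years

Derivation:
Coupon per period c = face * coupon_rate / m = 6.900000
Periods per year m = 1; per-period yield y/m = 0.074000
Number of cashflows N = 7
Cashflows (t years, CF_t, discount factor 1/(1+y/m)^(m*t), PV):
  t = 1.0000: CF_t = 6.900000, DF = 0.931099, PV = 6.424581
  t = 2.0000: CF_t = 6.900000, DF = 0.866945, PV = 5.981919
  t = 3.0000: CF_t = 6.900000, DF = 0.807211, PV = 5.569757
  t = 4.0000: CF_t = 6.900000, DF = 0.751593, PV = 5.185993
  t = 5.0000: CF_t = 6.900000, DF = 0.699808, PV = 4.828672
  t = 6.0000: CF_t = 6.900000, DF = 0.651590, PV = 4.495970
  t = 7.0000: CF_t = 106.900000, DF = 0.606694, PV = 64.855638
Price P = sum_t PV_t = 97.342530
Macaulay numerator sum_t t * PV_t:
  t * PV_t at t = 1.0000: 6.424581
  t * PV_t at t = 2.0000: 11.963838
  t * PV_t at t = 3.0000: 16.709271
  t * PV_t at t = 4.0000: 20.743974
  t * PV_t at t = 5.0000: 24.143359
  t * PV_t at t = 6.0000: 26.975820
  t * PV_t at t = 7.0000: 453.989466
Macaulay duration D = (sum_t t * PV_t) / P = 560.950308 / 97.342530 = 5.762644


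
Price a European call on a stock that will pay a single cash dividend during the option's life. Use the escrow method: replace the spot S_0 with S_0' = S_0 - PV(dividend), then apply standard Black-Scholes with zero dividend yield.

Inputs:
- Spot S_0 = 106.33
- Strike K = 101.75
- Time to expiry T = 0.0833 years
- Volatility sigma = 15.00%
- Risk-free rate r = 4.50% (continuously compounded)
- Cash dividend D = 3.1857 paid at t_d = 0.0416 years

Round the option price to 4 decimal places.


PV(D) = D * exp(-r * t_d) = 3.1857 * 0.99812975 = 3.17974195
S_0' = S_0 - PV(D) = 106.3300 - 3.17974195 = 103.15025805
d1 = (ln(S_0'/K) + (r + sigma^2/2)*T) / (sigma*sqrt(T)) = 0.42394169
d2 = d1 - sigma*sqrt(T) = 0.38064908
exp(-rT) = 0.99625852
N(d1) = 0.66419583; N(d2) = 0.64826817
C = S_0' * N(d1) - K * exp(-rT) * N(d2) = 103.15025805 * 0.66419583 - 101.7500 * 0.99625852 * 0.64826817 = 2.7975

Answer: Price = 2.7975


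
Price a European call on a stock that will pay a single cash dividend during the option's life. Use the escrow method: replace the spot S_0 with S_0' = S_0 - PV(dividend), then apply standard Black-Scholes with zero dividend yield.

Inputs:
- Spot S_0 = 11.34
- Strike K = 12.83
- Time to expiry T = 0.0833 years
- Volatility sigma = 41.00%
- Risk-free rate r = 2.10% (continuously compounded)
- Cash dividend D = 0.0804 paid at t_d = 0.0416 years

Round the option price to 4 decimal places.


PV(D) = D * exp(-r * t_d) = 0.0804 * 0.99912678 = 0.08032979
S_0' = S_0 - PV(D) = 11.3400 - 0.08032979 = 11.25967021
d1 = (ln(S_0'/K) + (r + sigma^2/2)*T) / (sigma*sqrt(T)) = -1.02936666
d2 = d1 - sigma*sqrt(T) = -1.14769979
exp(-rT) = 0.99825223
N(d1) = 0.15165370; N(d2) = 0.12554626
C = S_0' * N(d1) - K * exp(-rT) * N(d2) = 11.25967021 * 0.15165370 - 12.8300 * 0.99825223 * 0.12554626 = 0.0996

Answer: Price = 0.0996


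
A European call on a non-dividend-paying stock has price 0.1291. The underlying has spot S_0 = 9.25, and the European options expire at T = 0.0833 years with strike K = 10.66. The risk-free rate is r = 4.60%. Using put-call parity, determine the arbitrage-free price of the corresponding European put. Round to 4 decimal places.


Put-call parity: C - P = S_0 * exp(-qT) - K * exp(-rT).
S_0 * exp(-qT) = 9.2500 * 1.00000000 = 9.25000000
K * exp(-rT) = 10.6600 * 0.99617553 = 10.61923117
P = C - S*exp(-qT) + K*exp(-rT)
P = 0.1291 - 9.25000000 + 10.61923117 = 1.4983

Answer: Put price = 1.4983


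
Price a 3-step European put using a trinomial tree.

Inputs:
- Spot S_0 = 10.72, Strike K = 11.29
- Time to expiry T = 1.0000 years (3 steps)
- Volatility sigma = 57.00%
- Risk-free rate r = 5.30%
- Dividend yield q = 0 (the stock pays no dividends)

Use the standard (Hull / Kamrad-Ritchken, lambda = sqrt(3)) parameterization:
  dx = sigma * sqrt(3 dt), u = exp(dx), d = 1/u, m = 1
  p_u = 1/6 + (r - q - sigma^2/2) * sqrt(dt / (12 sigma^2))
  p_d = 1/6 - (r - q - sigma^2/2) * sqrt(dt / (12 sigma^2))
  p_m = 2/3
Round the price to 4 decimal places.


dt = T/N = 0.333333; dx = sigma*sqrt(3*dt) = 0.570000
u = exp(dx) = 1.768267; d = 1/u = 0.565525
p_u = 0.134664, p_m = 0.666667, p_d = 0.198670
Discount per step: exp(-r*dt) = 0.982488
Stock lattice S(k, j) with j the centered position index:
  k=0: S(0,+0) = 10.7200
  k=1: S(1,-1) = 6.0624; S(1,+0) = 10.7200; S(1,+1) = 18.9558
  k=2: S(2,-2) = 3.4285; S(2,-1) = 6.0624; S(2,+0) = 10.7200; S(2,+1) = 18.9558; S(2,+2) = 33.5190
  k=3: S(3,-3) = 1.9389; S(3,-2) = 3.4285; S(3,-1) = 6.0624; S(3,+0) = 10.7200; S(3,+1) = 18.9558; S(3,+2) = 33.5190; S(3,+3) = 59.2705
Terminal payoffs V(N, j) = max(K - S_T, 0):
  V(3,-3) = 9.351119; V(3,-2) = 7.861540; V(3,-1) = 5.227567; V(3,+0) = 0.570000; V(3,+1) = 0.000000; V(3,+2) = 0.000000; V(3,+3) = 0.000000
Backward induction: V(k, j) = exp(-r*dt) * [p_u * V(k+1, j+1) + p_m * V(k+1, j) + p_d * V(k+1, j-1)]
  V(2,-2) = exp(-r*dt) * [p_u*5.227567 + p_m*7.861540 + p_d*9.351119] = 7.666135
  V(2,-1) = exp(-r*dt) * [p_u*0.570000 + p_m*5.227567 + p_d*7.861540] = 5.033929
  V(2,+0) = exp(-r*dt) * [p_u*0.000000 + p_m*0.570000 + p_d*5.227567] = 1.393718
  V(2,+1) = exp(-r*dt) * [p_u*0.000000 + p_m*0.000000 + p_d*0.570000] = 0.111259
  V(2,+2) = exp(-r*dt) * [p_u*0.000000 + p_m*0.000000 + p_d*0.000000] = 0.000000
  V(1,-1) = exp(-r*dt) * [p_u*1.393718 + p_m*5.033929 + p_d*7.666135] = 4.977939
  V(1,+0) = exp(-r*dt) * [p_u*0.111259 + p_m*1.393718 + p_d*5.033929] = 1.910170
  V(1,+1) = exp(-r*dt) * [p_u*0.000000 + p_m*0.111259 + p_d*1.393718] = 0.344914
  V(0,+0) = exp(-r*dt) * [p_u*0.344914 + p_m*1.910170 + p_d*4.977939] = 2.268428

Answer: Price = V(0,0) = 2.2684


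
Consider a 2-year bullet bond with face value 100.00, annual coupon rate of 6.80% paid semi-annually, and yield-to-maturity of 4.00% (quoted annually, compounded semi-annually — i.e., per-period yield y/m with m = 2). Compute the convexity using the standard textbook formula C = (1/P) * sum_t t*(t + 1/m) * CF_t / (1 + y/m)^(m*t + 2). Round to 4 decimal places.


Coupon per period c = face * coupon_rate / m = 3.400000
Periods per year m = 2; per-period yield y/m = 0.020000
Number of cashflows N = 4
Cashflows (t years, CF_t, discount factor 1/(1+y/m)^(m*t), PV):
  t = 0.5000: CF_t = 3.400000, DF = 0.980392, PV = 3.333333
  t = 1.0000: CF_t = 3.400000, DF = 0.961169, PV = 3.267974
  t = 1.5000: CF_t = 3.400000, DF = 0.942322, PV = 3.203896
  t = 2.0000: CF_t = 103.400000, DF = 0.923845, PV = 95.525617
Price P = sum_t PV_t = 105.330820
Convexity numerator sum_t t*(t + 1/m) * CF_t / (1+y/m)^(m*t + 2):
  t = 0.5000: term = 1.601948
  t = 1.0000: term = 4.711612
  t = 1.5000: term = 9.238454
  t = 2.0000: term = 459.081205
Convexity = (1/P) * sum = 474.633218 / 105.330820 = 4.506119

Answer: Convexity = 4.5061


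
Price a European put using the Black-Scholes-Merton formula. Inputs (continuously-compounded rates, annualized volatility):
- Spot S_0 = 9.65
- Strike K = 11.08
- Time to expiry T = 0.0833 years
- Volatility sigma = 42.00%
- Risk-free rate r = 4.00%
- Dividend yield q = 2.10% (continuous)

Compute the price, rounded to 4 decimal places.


d1 = (ln(S/K) + (r - q + 0.5*sigma^2) * T) / (sigma * sqrt(T)) = -1.06628235
d2 = d1 - sigma * sqrt(T) = -1.18750166
exp(-rT) = 0.99667354; exp(-qT) = 0.99825223
P = K * exp(-rT) * N(-d2) - S_0 * exp(-qT) * N(-d1)
N(-d1) = 0.85685199; N(-d2) = 0.88248510
P = 11.0800 * 0.99667354 * 0.88248510 - 9.6500 * 0.99825223 * 0.85685199 = 1.4912

Answer: Price = 1.4912


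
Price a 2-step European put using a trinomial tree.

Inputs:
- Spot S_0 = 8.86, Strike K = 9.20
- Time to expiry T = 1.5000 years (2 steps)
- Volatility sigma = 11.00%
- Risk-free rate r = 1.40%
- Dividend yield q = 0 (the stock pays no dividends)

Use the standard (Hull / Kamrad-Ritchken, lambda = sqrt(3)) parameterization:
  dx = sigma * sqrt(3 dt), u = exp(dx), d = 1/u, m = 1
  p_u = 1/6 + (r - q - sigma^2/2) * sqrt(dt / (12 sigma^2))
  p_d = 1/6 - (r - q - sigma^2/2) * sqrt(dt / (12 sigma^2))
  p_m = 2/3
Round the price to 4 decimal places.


dt = T/N = 0.750000; dx = sigma*sqrt(3*dt) = 0.165000
u = exp(dx) = 1.179393; d = 1/u = 0.847894
p_u = 0.184735, p_m = 0.666667, p_d = 0.148598
Discount per step: exp(-r*dt) = 0.989555
Stock lattice S(k, j) with j the centered position index:
  k=0: S(0,+0) = 8.8600
  k=1: S(1,-1) = 7.5123; S(1,+0) = 8.8600; S(1,+1) = 10.4494
  k=2: S(2,-2) = 6.3697; S(2,-1) = 7.5123; S(2,+0) = 8.8600; S(2,+1) = 10.4494; S(2,+2) = 12.3240
Terminal payoffs V(N, j) = max(K - S_T, 0):
  V(2,-2) = 2.830336; V(2,-1) = 1.687662; V(2,+0) = 0.340000; V(2,+1) = 0.000000; V(2,+2) = 0.000000
Backward induction: V(k, j) = exp(-r*dt) * [p_u * V(k+1, j+1) + p_m * V(k+1, j) + p_d * V(k+1, j-1)]
  V(1,-1) = exp(-r*dt) * [p_u*0.340000 + p_m*1.687662 + p_d*2.830336] = 1.591700
  V(1,+0) = exp(-r*dt) * [p_u*0.000000 + p_m*0.340000 + p_d*1.687662] = 0.472464
  V(1,+1) = exp(-r*dt) * [p_u*0.000000 + p_m*0.000000 + p_d*0.340000] = 0.049996
  V(0,+0) = exp(-r*dt) * [p_u*0.049996 + p_m*0.472464 + p_d*1.591700] = 0.554879

Answer: Price = V(0,0) = 0.5549


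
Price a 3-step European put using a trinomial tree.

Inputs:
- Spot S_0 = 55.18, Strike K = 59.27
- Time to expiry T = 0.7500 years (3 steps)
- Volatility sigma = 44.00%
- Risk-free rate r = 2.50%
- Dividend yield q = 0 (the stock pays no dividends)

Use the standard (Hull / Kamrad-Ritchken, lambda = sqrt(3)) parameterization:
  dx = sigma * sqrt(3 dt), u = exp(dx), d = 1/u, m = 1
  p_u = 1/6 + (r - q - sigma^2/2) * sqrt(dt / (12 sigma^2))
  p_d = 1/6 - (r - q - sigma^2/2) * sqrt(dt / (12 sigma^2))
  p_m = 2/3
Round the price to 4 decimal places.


Answer: Price = V(0,0) = 9.9876

Derivation:
dt = T/N = 0.250000; dx = sigma*sqrt(3*dt) = 0.381051
u = exp(dx) = 1.463823; d = 1/u = 0.683143
p_u = 0.143113, p_m = 0.666667, p_d = 0.190220
Discount per step: exp(-r*dt) = 0.993769
Stock lattice S(k, j) with j the centered position index:
  k=0: S(0,+0) = 55.1800
  k=1: S(1,-1) = 37.6958; S(1,+0) = 55.1800; S(1,+1) = 80.7737
  k=2: S(2,-2) = 25.7516; S(2,-1) = 37.6958; S(2,+0) = 55.1800; S(2,+1) = 80.7737; S(2,+2) = 118.2384
  k=3: S(3,-3) = 17.5920; S(3,-2) = 25.7516; S(3,-1) = 37.6958; S(3,+0) = 55.1800; S(3,+1) = 80.7737; S(3,+2) = 118.2384; S(3,+3) = 173.0800
Terminal payoffs V(N, j) = max(K - S_T, 0):
  V(3,-3) = 41.677951; V(3,-2) = 33.518363; V(3,-1) = 21.574173; V(3,+0) = 4.090000; V(3,+1) = 0.000000; V(3,+2) = 0.000000; V(3,+3) = 0.000000
Backward induction: V(k, j) = exp(-r*dt) * [p_u * V(k+1, j+1) + p_m * V(k+1, j) + p_d * V(k+1, j-1)]
  V(2,-2) = exp(-r*dt) * [p_u*21.574173 + p_m*33.518363 + p_d*41.677951] = 33.153249
  V(2,-1) = exp(-r*dt) * [p_u*4.090000 + p_m*21.574173 + p_d*33.518363] = 21.210993
  V(2,+0) = exp(-r*dt) * [p_u*0.000000 + p_m*4.090000 + p_d*21.574173] = 6.787947
  V(2,+1) = exp(-r*dt) * [p_u*0.000000 + p_m*0.000000 + p_d*4.090000] = 0.773152
  V(2,+2) = exp(-r*dt) * [p_u*0.000000 + p_m*0.000000 + p_d*0.000000] = 0.000000
  V(1,-1) = exp(-r*dt) * [p_u*6.787947 + p_m*21.210993 + p_d*33.153249] = 21.285069
  V(1,+0) = exp(-r*dt) * [p_u*0.773152 + p_m*6.787947 + p_d*21.210993] = 8.616677
  V(1,+1) = exp(-r*dt) * [p_u*0.000000 + p_m*0.773152 + p_d*6.787947] = 1.795381
  V(0,+0) = exp(-r*dt) * [p_u*1.795381 + p_m*8.616677 + p_d*21.285069] = 9.987621


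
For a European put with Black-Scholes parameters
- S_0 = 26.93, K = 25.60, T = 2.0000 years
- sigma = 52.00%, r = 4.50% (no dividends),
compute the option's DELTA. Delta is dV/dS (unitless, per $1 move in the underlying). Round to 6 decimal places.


d1 = 0.5589523478; d2 = -0.1764387046
phi(d1) = 0.3412457466; exp(-qT) = 1.0000000000; exp(-rT) = 0.9139311853
N(-d1) = 0.2880971210
Delta = -exp(-qT) * N(-d1) = -1.0000000000 * 0.2880971210 = -0.288097

Answer: Delta = -0.288097


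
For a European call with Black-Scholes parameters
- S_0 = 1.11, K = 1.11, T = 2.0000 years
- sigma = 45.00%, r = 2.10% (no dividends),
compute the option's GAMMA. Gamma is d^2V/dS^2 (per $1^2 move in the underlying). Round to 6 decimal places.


d1 = 0.3841946844; d2 = -0.2522014186
phi(d1) = 0.3705594786; exp(-qT) = 1.0000000000; exp(-rT) = 0.9588697806
Gamma = exp(-qT) * phi(d1) / (S * sigma * sqrt(T)) = 1.0000000000 * 0.3705594786 / (1.1100 * 0.4500 * 1.4142135624) = 0.524575

Answer: Gamma = 0.524575


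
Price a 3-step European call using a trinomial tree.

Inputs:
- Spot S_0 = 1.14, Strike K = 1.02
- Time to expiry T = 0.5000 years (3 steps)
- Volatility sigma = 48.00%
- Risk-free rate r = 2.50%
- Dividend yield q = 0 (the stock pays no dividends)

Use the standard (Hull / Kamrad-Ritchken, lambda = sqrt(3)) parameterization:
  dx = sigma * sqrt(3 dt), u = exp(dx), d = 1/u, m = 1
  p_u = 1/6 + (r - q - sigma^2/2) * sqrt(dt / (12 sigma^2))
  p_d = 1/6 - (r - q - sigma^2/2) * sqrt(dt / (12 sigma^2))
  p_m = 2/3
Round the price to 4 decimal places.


Answer: Price = V(0,0) = 0.2223

Derivation:
dt = T/N = 0.166667; dx = sigma*sqrt(3*dt) = 0.339411
u = exp(dx) = 1.404121; d = 1/u = 0.712189
p_u = 0.144520, p_m = 0.666667, p_d = 0.188813
Discount per step: exp(-r*dt) = 0.995842
Stock lattice S(k, j) with j the centered position index:
  k=0: S(0,+0) = 1.1400
  k=1: S(1,-1) = 0.8119; S(1,+0) = 1.1400; S(1,+1) = 1.6007
  k=2: S(2,-2) = 0.5782; S(2,-1) = 0.8119; S(2,+0) = 1.1400; S(2,+1) = 1.6007; S(2,+2) = 2.2476
  k=3: S(3,-3) = 0.4118; S(3,-2) = 0.5782; S(3,-1) = 0.8119; S(3,+0) = 1.1400; S(3,+1) = 1.6007; S(3,+2) = 2.2476; S(3,+3) = 3.1559
Terminal payoffs V(N, j) = max(S_T - K, 0):
  V(3,-3) = 0.000000; V(3,-2) = 0.000000; V(3,-1) = 0.000000; V(3,+0) = 0.120000; V(3,+1) = 0.580698; V(3,+2) = 1.227573; V(3,+3) = 2.135863
Backward induction: V(k, j) = exp(-r*dt) * [p_u * V(k+1, j+1) + p_m * V(k+1, j) + p_d * V(k+1, j-1)]
  V(2,-2) = exp(-r*dt) * [p_u*0.000000 + p_m*0.000000 + p_d*0.000000] = 0.000000
  V(2,-1) = exp(-r*dt) * [p_u*0.120000 + p_m*0.000000 + p_d*0.000000] = 0.017270
  V(2,+0) = exp(-r*dt) * [p_u*0.580698 + p_m*0.120000 + p_d*0.000000] = 0.163241
  V(2,+1) = exp(-r*dt) * [p_u*1.227573 + p_m*0.580698 + p_d*0.120000] = 0.584757
  V(2,+2) = exp(-r*dt) * [p_u*2.135863 + p_m*1.227573 + p_d*0.580698] = 1.231559
  V(1,-1) = exp(-r*dt) * [p_u*0.163241 + p_m*0.017270 + p_d*0.000000] = 0.034959
  V(1,+0) = exp(-r*dt) * [p_u*0.584757 + p_m*0.163241 + p_d*0.017270] = 0.195780
  V(1,+1) = exp(-r*dt) * [p_u*1.231559 + p_m*0.584757 + p_d*0.163241] = 0.596156
  V(0,+0) = exp(-r*dt) * [p_u*0.596156 + p_m*0.195780 + p_d*0.034959] = 0.222349


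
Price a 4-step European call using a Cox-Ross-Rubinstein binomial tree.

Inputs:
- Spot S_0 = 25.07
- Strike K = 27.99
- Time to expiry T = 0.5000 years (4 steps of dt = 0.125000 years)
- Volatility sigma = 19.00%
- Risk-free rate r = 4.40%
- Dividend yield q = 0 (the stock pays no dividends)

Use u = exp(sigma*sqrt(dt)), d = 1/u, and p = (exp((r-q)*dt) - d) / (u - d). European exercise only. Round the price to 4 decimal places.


Answer: Price = V(0,0) = 0.5389

Derivation:
dt = T/N = 0.125000
u = exp(sigma*sqrt(dt)) = 1.069483; d = 1/u = 0.935031
p = (exp((r-q)*dt) - d) / (u - d) = 0.524232
Discount per step: exp(-r*dt) = 0.994515
Stock lattice S(k, i) with i counting down-moves:
  k=0: S(0,0) = 25.0700
  k=1: S(1,0) = 26.8119; S(1,1) = 23.4412
  k=2: S(2,0) = 28.6749; S(2,1) = 25.0700; S(2,2) = 21.9183
  k=3: S(3,0) = 30.6673; S(3,1) = 26.8119; S(3,2) = 23.4412; S(3,3) = 20.4943
  k=4: S(4,0) = 32.7982; S(4,1) = 28.6749; S(4,2) = 25.0700; S(4,3) = 21.9183; S(4,4) = 19.1628
Terminal payoffs V(N, i) = max(S_T - K, 0):
  V(4,0) = 4.808162; V(4,1) = 0.684901; V(4,2) = 0.000000; V(4,3) = 0.000000; V(4,4) = 0.000000
Backward induction: V(k, i) = exp(-r*dt) * [p * V(k+1, i) + (1-p) * V(k+1, i+1)].
  V(3,0) = exp(-r*dt) * [p*4.808162 + (1-p)*0.684901] = 2.830835
  V(3,1) = exp(-r*dt) * [p*0.684901 + (1-p)*0.000000] = 0.357078
  V(3,2) = exp(-r*dt) * [p*0.000000 + (1-p)*0.000000] = 0.000000
  V(3,3) = exp(-r*dt) * [p*0.000000 + (1-p)*0.000000] = 0.000000
  V(2,0) = exp(-r*dt) * [p*2.830835 + (1-p)*0.357078] = 1.644829
  V(2,1) = exp(-r*dt) * [p*0.357078 + (1-p)*0.000000] = 0.186165
  V(2,2) = exp(-r*dt) * [p*0.000000 + (1-p)*0.000000] = 0.000000
  V(1,0) = exp(-r*dt) * [p*1.644829 + (1-p)*0.186165] = 0.945629
  V(1,1) = exp(-r*dt) * [p*0.186165 + (1-p)*0.000000] = 0.097058
  V(0,0) = exp(-r*dt) * [p*0.945629 + (1-p)*0.097058] = 0.538934


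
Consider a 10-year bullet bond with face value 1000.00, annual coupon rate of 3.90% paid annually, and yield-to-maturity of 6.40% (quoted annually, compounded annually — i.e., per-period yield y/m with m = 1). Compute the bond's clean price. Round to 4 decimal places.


Answer: Price = 819.4352

Derivation:
Coupon per period c = face * coupon_rate / m = 39.000000
Periods per year m = 1; per-period yield y/m = 0.064000
Number of cashflows N = 10
Cashflows (t years, CF_t, discount factor 1/(1+y/m)^(m*t), PV):
  t = 1.0000: CF_t = 39.000000, DF = 0.939850, PV = 36.654135
  t = 2.0000: CF_t = 39.000000, DF = 0.883317, PV = 34.449375
  t = 3.0000: CF_t = 39.000000, DF = 0.830185, PV = 32.377232
  t = 4.0000: CF_t = 39.000000, DF = 0.780249, PV = 30.429730
  t = 5.0000: CF_t = 39.000000, DF = 0.733317, PV = 28.599370
  t = 6.0000: CF_t = 39.000000, DF = 0.689208, PV = 26.879107
  t = 7.0000: CF_t = 39.000000, DF = 0.647752, PV = 25.262319
  t = 8.0000: CF_t = 39.000000, DF = 0.608789, PV = 23.742781
  t = 9.0000: CF_t = 39.000000, DF = 0.572170, PV = 22.314644
  t = 10.0000: CF_t = 1039.000000, DF = 0.537754, PV = 558.726497
Price P = sum_t PV_t = 819.435191


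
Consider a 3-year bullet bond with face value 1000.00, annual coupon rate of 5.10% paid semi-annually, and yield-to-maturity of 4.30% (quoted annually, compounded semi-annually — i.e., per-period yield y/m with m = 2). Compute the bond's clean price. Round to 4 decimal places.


Coupon per period c = face * coupon_rate / m = 25.500000
Periods per year m = 2; per-period yield y/m = 0.021500
Number of cashflows N = 6
Cashflows (t years, CF_t, discount factor 1/(1+y/m)^(m*t), PV):
  t = 0.5000: CF_t = 25.500000, DF = 0.978953, PV = 24.963289
  t = 1.0000: CF_t = 25.500000, DF = 0.958348, PV = 24.437875
  t = 1.5000: CF_t = 25.500000, DF = 0.938177, PV = 23.923519
  t = 2.0000: CF_t = 25.500000, DF = 0.918431, PV = 23.419990
  t = 2.5000: CF_t = 25.500000, DF = 0.899100, PV = 22.927058
  t = 3.0000: CF_t = 1025.500000, DF = 0.880177, PV = 902.621011
Price P = sum_t PV_t = 1022.292742

Answer: Price = 1022.2927


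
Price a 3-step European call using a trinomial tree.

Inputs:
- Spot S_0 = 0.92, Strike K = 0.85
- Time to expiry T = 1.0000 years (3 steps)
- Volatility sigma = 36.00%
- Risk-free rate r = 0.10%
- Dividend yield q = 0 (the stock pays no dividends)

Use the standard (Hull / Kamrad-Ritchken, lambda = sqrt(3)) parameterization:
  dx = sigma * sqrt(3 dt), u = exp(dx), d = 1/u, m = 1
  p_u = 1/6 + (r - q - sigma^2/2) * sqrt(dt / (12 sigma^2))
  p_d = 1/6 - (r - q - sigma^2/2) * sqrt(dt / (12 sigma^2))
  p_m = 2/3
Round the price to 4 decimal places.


Answer: Price = V(0,0) = 0.1629

Derivation:
dt = T/N = 0.333333; dx = sigma*sqrt(3*dt) = 0.360000
u = exp(dx) = 1.433329; d = 1/u = 0.697676
p_u = 0.137130, p_m = 0.666667, p_d = 0.196204
Discount per step: exp(-r*dt) = 0.999667
Stock lattice S(k, j) with j the centered position index:
  k=0: S(0,+0) = 0.9200
  k=1: S(1,-1) = 0.6419; S(1,+0) = 0.9200; S(1,+1) = 1.3187
  k=2: S(2,-2) = 0.4478; S(2,-1) = 0.6419; S(2,+0) = 0.9200; S(2,+1) = 1.3187; S(2,+2) = 1.8901
  k=3: S(3,-3) = 0.3124; S(3,-2) = 0.4478; S(3,-1) = 0.6419; S(3,+0) = 0.9200; S(3,+1) = 1.3187; S(3,+2) = 1.8901; S(3,+3) = 2.7091
Terminal payoffs V(N, j) = max(S_T - K, 0):
  V(3,-3) = 0.000000; V(3,-2) = 0.000000; V(3,-1) = 0.000000; V(3,+0) = 0.070000; V(3,+1) = 0.468663; V(3,+2) = 1.040079; V(3,+3) = 1.859105
Backward induction: V(k, j) = exp(-r*dt) * [p_u * V(k+1, j+1) + p_m * V(k+1, j) + p_d * V(k+1, j-1)]
  V(2,-2) = exp(-r*dt) * [p_u*0.000000 + p_m*0.000000 + p_d*0.000000] = 0.000000
  V(2,-1) = exp(-r*dt) * [p_u*0.070000 + p_m*0.000000 + p_d*0.000000] = 0.009596
  V(2,+0) = exp(-r*dt) * [p_u*0.468663 + p_m*0.070000 + p_d*0.000000] = 0.110897
  V(2,+1) = exp(-r*dt) * [p_u*1.040079 + p_m*0.468663 + p_d*0.070000] = 0.468646
  V(2,+2) = exp(-r*dt) * [p_u*1.859105 + p_m*1.040079 + p_d*0.468663] = 1.039931
  V(1,-1) = exp(-r*dt) * [p_u*0.110897 + p_m*0.009596 + p_d*0.000000] = 0.021597
  V(1,+0) = exp(-r*dt) * [p_u*0.468646 + p_m*0.110897 + p_d*0.009596] = 0.140033
  V(1,+1) = exp(-r*dt) * [p_u*1.039931 + p_m*0.468646 + p_d*0.110897] = 0.476635
  V(0,+0) = exp(-r*dt) * [p_u*0.476635 + p_m*0.140033 + p_d*0.021597] = 0.162899


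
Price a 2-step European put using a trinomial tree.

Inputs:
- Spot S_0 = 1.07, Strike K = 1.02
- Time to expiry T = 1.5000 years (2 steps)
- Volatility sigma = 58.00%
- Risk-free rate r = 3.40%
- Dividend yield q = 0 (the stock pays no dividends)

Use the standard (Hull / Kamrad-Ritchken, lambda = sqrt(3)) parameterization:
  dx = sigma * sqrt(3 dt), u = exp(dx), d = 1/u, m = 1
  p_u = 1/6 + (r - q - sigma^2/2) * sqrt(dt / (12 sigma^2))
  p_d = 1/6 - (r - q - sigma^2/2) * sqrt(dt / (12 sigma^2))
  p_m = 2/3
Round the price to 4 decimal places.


Answer: Price = V(0,0) = 0.2025

Derivation:
dt = T/N = 0.750000; dx = sigma*sqrt(3*dt) = 0.870000
u = exp(dx) = 2.386911; d = 1/u = 0.418952
p_u = 0.108822, p_m = 0.666667, p_d = 0.224511
Discount per step: exp(-r*dt) = 0.974822
Stock lattice S(k, j) with j the centered position index:
  k=0: S(0,+0) = 1.0700
  k=1: S(1,-1) = 0.4483; S(1,+0) = 1.0700; S(1,+1) = 2.5540
  k=2: S(2,-2) = 0.1878; S(2,-1) = 0.4483; S(2,+0) = 1.0700; S(2,+1) = 2.5540; S(2,+2) = 6.0962
Terminal payoffs V(N, j) = max(K - S_T, 0):
  V(2,-2) = 0.832193; V(2,-1) = 0.571722; V(2,+0) = 0.000000; V(2,+1) = 0.000000; V(2,+2) = 0.000000
Backward induction: V(k, j) = exp(-r*dt) * [p_u * V(k+1, j+1) + p_m * V(k+1, j) + p_d * V(k+1, j-1)]
  V(1,-1) = exp(-r*dt) * [p_u*0.000000 + p_m*0.571722 + p_d*0.832193] = 0.553684
  V(1,+0) = exp(-r*dt) * [p_u*0.000000 + p_m*0.000000 + p_d*0.571722] = 0.125126
  V(1,+1) = exp(-r*dt) * [p_u*0.000000 + p_m*0.000000 + p_d*0.000000] = 0.000000
  V(0,+0) = exp(-r*dt) * [p_u*0.000000 + p_m*0.125126 + p_d*0.553684] = 0.202496
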